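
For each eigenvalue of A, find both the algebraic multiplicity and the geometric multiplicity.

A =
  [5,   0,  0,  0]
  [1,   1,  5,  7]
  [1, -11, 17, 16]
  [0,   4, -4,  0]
λ = 5: alg = 1, geom = 1; λ = 6: alg = 3, geom = 1

Step 1 — factor the characteristic polynomial to read off the algebraic multiplicities:
  χ_A(x) = (x - 6)^3*(x - 5)

Step 2 — compute geometric multiplicities via the rank-nullity identity g(λ) = n − rank(A − λI):
  rank(A − (5)·I) = 3, so dim ker(A − (5)·I) = n − 3 = 1
  rank(A − (6)·I) = 3, so dim ker(A − (6)·I) = n − 3 = 1

Summary:
  λ = 5: algebraic multiplicity = 1, geometric multiplicity = 1
  λ = 6: algebraic multiplicity = 3, geometric multiplicity = 1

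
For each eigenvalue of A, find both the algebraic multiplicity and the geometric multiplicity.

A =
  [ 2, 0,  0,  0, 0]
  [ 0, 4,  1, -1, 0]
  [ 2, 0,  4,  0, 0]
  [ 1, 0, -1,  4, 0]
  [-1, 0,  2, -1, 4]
λ = 2: alg = 1, geom = 1; λ = 4: alg = 4, geom = 2

Step 1 — factor the characteristic polynomial to read off the algebraic multiplicities:
  χ_A(x) = (x - 4)^4*(x - 2)

Step 2 — compute geometric multiplicities via the rank-nullity identity g(λ) = n − rank(A − λI):
  rank(A − (2)·I) = 4, so dim ker(A − (2)·I) = n − 4 = 1
  rank(A − (4)·I) = 3, so dim ker(A − (4)·I) = n − 3 = 2

Summary:
  λ = 2: algebraic multiplicity = 1, geometric multiplicity = 1
  λ = 4: algebraic multiplicity = 4, geometric multiplicity = 2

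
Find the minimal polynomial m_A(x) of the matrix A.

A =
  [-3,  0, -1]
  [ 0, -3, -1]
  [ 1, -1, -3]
x^3 + 9*x^2 + 27*x + 27

The characteristic polynomial is χ_A(x) = (x + 3)^3, so the eigenvalues are known. The minimal polynomial is
  m_A(x) = Π_λ (x − λ)^{k_λ}
where k_λ is the size of the *largest* Jordan block for λ (equivalently, the smallest k with (A − λI)^k v = 0 for every generalised eigenvector v of λ).

  λ = -3: largest Jordan block has size 3, contributing (x + 3)^3

So m_A(x) = (x + 3)^3 = x^3 + 9*x^2 + 27*x + 27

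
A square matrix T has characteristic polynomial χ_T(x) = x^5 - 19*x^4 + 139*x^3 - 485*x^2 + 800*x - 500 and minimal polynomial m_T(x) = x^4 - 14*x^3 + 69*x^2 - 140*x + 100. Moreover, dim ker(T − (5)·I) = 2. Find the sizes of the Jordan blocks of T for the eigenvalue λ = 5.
Block sizes for λ = 5: [2, 1]

Step 1 — from the characteristic polynomial, algebraic multiplicity of λ = 5 is 3. From dim ker(T − (5)·I) = 2, there are exactly 2 Jordan blocks for λ = 5.
Step 2 — from the minimal polynomial, the factor (x − 5)^2 tells us the largest block for λ = 5 has size 2.
Step 3 — with total size 3, 2 blocks, and largest block 2, the block sizes (in nonincreasing order) are [2, 1].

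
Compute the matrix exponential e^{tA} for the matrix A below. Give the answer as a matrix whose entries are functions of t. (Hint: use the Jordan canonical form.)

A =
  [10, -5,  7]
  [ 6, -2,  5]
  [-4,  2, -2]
e^{tA} =
  [3*t^2*exp(2*t) + 8*t*exp(2*t) + exp(2*t), -3*t^2*exp(2*t) - 5*t*exp(2*t), 3*t^2*exp(2*t)/2 + 7*t*exp(2*t)]
  [2*t^2*exp(2*t) + 6*t*exp(2*t), -2*t^2*exp(2*t) - 4*t*exp(2*t) + exp(2*t), t^2*exp(2*t) + 5*t*exp(2*t)]
  [-2*t^2*exp(2*t) - 4*t*exp(2*t), 2*t^2*exp(2*t) + 2*t*exp(2*t), -t^2*exp(2*t) - 4*t*exp(2*t) + exp(2*t)]

Strategy: write A = P · J · P⁻¹ where J is a Jordan canonical form, so e^{tA} = P · e^{tJ} · P⁻¹, and e^{tJ} can be computed block-by-block.

A has Jordan form
J =
  [2, 1, 0]
  [0, 2, 1]
  [0, 0, 2]
(up to reordering of blocks).

Per-block formulas:
  For a 3×3 Jordan block J_3(2): exp(t · J_3(2)) = e^(2t)·(I + t·N + (t^2/2)·N^2), where N is the 3×3 nilpotent shift.

After assembling e^{tJ} and conjugating by P, we get:

e^{tA} =
  [3*t^2*exp(2*t) + 8*t*exp(2*t) + exp(2*t), -3*t^2*exp(2*t) - 5*t*exp(2*t), 3*t^2*exp(2*t)/2 + 7*t*exp(2*t)]
  [2*t^2*exp(2*t) + 6*t*exp(2*t), -2*t^2*exp(2*t) - 4*t*exp(2*t) + exp(2*t), t^2*exp(2*t) + 5*t*exp(2*t)]
  [-2*t^2*exp(2*t) - 4*t*exp(2*t), 2*t^2*exp(2*t) + 2*t*exp(2*t), -t^2*exp(2*t) - 4*t*exp(2*t) + exp(2*t)]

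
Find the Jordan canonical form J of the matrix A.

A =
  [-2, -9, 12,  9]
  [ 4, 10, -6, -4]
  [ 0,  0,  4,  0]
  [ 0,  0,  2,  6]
J_2(4) ⊕ J_1(4) ⊕ J_1(6)

The characteristic polynomial is
  det(x·I − A) = x^4 - 18*x^3 + 120*x^2 - 352*x + 384 = (x - 6)*(x - 4)^3

Eigenvalues and multiplicities (the geometric multiplicity of λ is n − rank(A − λI), which equals the number of Jordan blocks for λ):
  λ = 4: algebraic multiplicity = 3, geometric multiplicity = 2
  λ = 6: algebraic multiplicity = 1, geometric multiplicity = 1

Determining the block sizes for each eigenvalue:
  λ = 4: 2 blocks summing to 3 forces exactly one block of size 2 and the rest size 1 → block sizes [2, 1]
  λ = 6: one block (gm = 1), so the single block has size am = 1 → block sizes [1]

Assembling the blocks gives a Jordan form
J =
  [4, 1, 0, 0]
  [0, 4, 0, 0]
  [0, 0, 4, 0]
  [0, 0, 0, 6]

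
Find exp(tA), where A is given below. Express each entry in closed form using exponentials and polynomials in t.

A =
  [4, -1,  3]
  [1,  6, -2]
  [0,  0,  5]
e^{tA} =
  [-t*exp(5*t) + exp(5*t), -t*exp(5*t), -t^2*exp(5*t)/2 + 3*t*exp(5*t)]
  [t*exp(5*t), t*exp(5*t) + exp(5*t), t^2*exp(5*t)/2 - 2*t*exp(5*t)]
  [0, 0, exp(5*t)]

Strategy: write A = P · J · P⁻¹ where J is a Jordan canonical form, so e^{tA} = P · e^{tJ} · P⁻¹, and e^{tJ} can be computed block-by-block.

A has Jordan form
J =
  [5, 1, 0]
  [0, 5, 1]
  [0, 0, 5]
(up to reordering of blocks).

Per-block formulas:
  For a 3×3 Jordan block J_3(5): exp(t · J_3(5)) = e^(5t)·(I + t·N + (t^2/2)·N^2), where N is the 3×3 nilpotent shift.

After assembling e^{tJ} and conjugating by P, we get:

e^{tA} =
  [-t*exp(5*t) + exp(5*t), -t*exp(5*t), -t^2*exp(5*t)/2 + 3*t*exp(5*t)]
  [t*exp(5*t), t*exp(5*t) + exp(5*t), t^2*exp(5*t)/2 - 2*t*exp(5*t)]
  [0, 0, exp(5*t)]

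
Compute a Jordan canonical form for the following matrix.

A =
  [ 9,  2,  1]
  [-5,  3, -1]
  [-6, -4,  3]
J_3(5)

The characteristic polynomial is
  det(x·I − A) = x^3 - 15*x^2 + 75*x - 125 = (x - 5)^3

Eigenvalues and multiplicities (the geometric multiplicity of λ is n − rank(A − λI), which equals the number of Jordan blocks for λ):
  λ = 5: algebraic multiplicity = 3, geometric multiplicity = 1

Determining the block sizes for each eigenvalue:
  λ = 5: one block (gm = 1), so the single block has size am = 3 → block sizes [3]

Assembling the blocks gives a Jordan form
J =
  [5, 1, 0]
  [0, 5, 1]
  [0, 0, 5]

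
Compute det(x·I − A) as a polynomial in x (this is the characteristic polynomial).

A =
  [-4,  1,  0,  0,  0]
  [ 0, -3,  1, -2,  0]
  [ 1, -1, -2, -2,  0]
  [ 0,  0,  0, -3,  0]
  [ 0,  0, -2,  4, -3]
x^5 + 15*x^4 + 90*x^3 + 270*x^2 + 405*x + 243

Expanding det(x·I − A) (e.g. by cofactor expansion or by noting that A is similar to its Jordan form J, which has the same characteristic polynomial as A) gives
  χ_A(x) = x^5 + 15*x^4 + 90*x^3 + 270*x^2 + 405*x + 243
which factors as (x + 3)^5. The eigenvalues (with algebraic multiplicities) are λ = -3 with multiplicity 5.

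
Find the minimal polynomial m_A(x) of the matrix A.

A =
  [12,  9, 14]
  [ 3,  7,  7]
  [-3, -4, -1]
x^3 - 18*x^2 + 108*x - 216

The characteristic polynomial is χ_A(x) = (x - 6)^3, so the eigenvalues are known. The minimal polynomial is
  m_A(x) = Π_λ (x − λ)^{k_λ}
where k_λ is the size of the *largest* Jordan block for λ (equivalently, the smallest k with (A − λI)^k v = 0 for every generalised eigenvector v of λ).

  λ = 6: largest Jordan block has size 3, contributing (x − 6)^3

So m_A(x) = (x - 6)^3 = x^3 - 18*x^2 + 108*x - 216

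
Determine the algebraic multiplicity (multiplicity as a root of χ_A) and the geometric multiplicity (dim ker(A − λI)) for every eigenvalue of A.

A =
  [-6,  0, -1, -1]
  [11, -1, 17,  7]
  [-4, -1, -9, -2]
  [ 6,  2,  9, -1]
λ = -5: alg = 1, geom = 1; λ = -4: alg = 3, geom = 1

Step 1 — factor the characteristic polynomial to read off the algebraic multiplicities:
  χ_A(x) = (x + 4)^3*(x + 5)

Step 2 — compute geometric multiplicities via the rank-nullity identity g(λ) = n − rank(A − λI):
  rank(A − (-5)·I) = 3, so dim ker(A − (-5)·I) = n − 3 = 1
  rank(A − (-4)·I) = 3, so dim ker(A − (-4)·I) = n − 3 = 1

Summary:
  λ = -5: algebraic multiplicity = 1, geometric multiplicity = 1
  λ = -4: algebraic multiplicity = 3, geometric multiplicity = 1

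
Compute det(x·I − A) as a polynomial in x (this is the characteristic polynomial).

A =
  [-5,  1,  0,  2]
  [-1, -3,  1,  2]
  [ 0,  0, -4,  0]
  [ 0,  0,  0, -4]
x^4 + 16*x^3 + 96*x^2 + 256*x + 256

Expanding det(x·I − A) (e.g. by cofactor expansion or by noting that A is similar to its Jordan form J, which has the same characteristic polynomial as A) gives
  χ_A(x) = x^4 + 16*x^3 + 96*x^2 + 256*x + 256
which factors as (x + 4)^4. The eigenvalues (with algebraic multiplicities) are λ = -4 with multiplicity 4.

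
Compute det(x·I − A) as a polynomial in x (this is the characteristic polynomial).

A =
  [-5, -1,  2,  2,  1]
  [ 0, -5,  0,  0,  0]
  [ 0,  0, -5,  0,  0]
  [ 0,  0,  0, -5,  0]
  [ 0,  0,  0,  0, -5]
x^5 + 25*x^4 + 250*x^3 + 1250*x^2 + 3125*x + 3125

Expanding det(x·I − A) (e.g. by cofactor expansion or by noting that A is similar to its Jordan form J, which has the same characteristic polynomial as A) gives
  χ_A(x) = x^5 + 25*x^4 + 250*x^3 + 1250*x^2 + 3125*x + 3125
which factors as (x + 5)^5. The eigenvalues (with algebraic multiplicities) are λ = -5 with multiplicity 5.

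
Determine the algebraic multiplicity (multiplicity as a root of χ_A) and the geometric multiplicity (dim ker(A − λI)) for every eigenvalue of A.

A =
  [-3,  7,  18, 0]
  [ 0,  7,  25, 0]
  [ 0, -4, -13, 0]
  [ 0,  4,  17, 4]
λ = -3: alg = 3, geom = 1; λ = 4: alg = 1, geom = 1

Step 1 — factor the characteristic polynomial to read off the algebraic multiplicities:
  χ_A(x) = (x - 4)*(x + 3)^3

Step 2 — compute geometric multiplicities via the rank-nullity identity g(λ) = n − rank(A − λI):
  rank(A − (-3)·I) = 3, so dim ker(A − (-3)·I) = n − 3 = 1
  rank(A − (4)·I) = 3, so dim ker(A − (4)·I) = n − 3 = 1

Summary:
  λ = -3: algebraic multiplicity = 3, geometric multiplicity = 1
  λ = 4: algebraic multiplicity = 1, geometric multiplicity = 1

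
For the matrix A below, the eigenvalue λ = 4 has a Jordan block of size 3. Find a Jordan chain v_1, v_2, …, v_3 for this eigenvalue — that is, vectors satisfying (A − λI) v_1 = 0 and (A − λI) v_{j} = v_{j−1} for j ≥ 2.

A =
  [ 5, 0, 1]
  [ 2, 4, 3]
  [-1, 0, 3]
A Jordan chain for λ = 4 of length 3:
v_1 = (0, -1, 0)ᵀ
v_2 = (1, 2, -1)ᵀ
v_3 = (1, 0, 0)ᵀ

Let N = A − (4)·I. We want v_3 with N^3 v_3 = 0 but N^2 v_3 ≠ 0; then v_{j-1} := N · v_j for j = 3, …, 2.

Pick v_3 = (1, 0, 0)ᵀ.
Then v_2 = N · v_3 = (1, 2, -1)ᵀ.
Then v_1 = N · v_2 = (0, -1, 0)ᵀ.

Sanity check: (A − (4)·I) v_1 = (0, 0, 0)ᵀ = 0. ✓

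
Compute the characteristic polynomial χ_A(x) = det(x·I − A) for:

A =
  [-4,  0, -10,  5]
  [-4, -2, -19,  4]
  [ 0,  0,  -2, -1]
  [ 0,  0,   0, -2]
x^4 + 10*x^3 + 36*x^2 + 56*x + 32

Expanding det(x·I − A) (e.g. by cofactor expansion or by noting that A is similar to its Jordan form J, which has the same characteristic polynomial as A) gives
  χ_A(x) = x^4 + 10*x^3 + 36*x^2 + 56*x + 32
which factors as (x + 2)^3*(x + 4). The eigenvalues (with algebraic multiplicities) are λ = -4 with multiplicity 1, λ = -2 with multiplicity 3.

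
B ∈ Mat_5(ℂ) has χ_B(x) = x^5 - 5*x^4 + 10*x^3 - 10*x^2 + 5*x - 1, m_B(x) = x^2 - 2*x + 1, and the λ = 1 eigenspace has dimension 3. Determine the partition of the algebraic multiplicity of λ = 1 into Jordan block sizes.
Block sizes for λ = 1: [2, 2, 1]

Step 1 — from the characteristic polynomial, algebraic multiplicity of λ = 1 is 5. From dim ker(B − (1)·I) = 3, there are exactly 3 Jordan blocks for λ = 1.
Step 2 — from the minimal polynomial, the factor (x − 1)^2 tells us the largest block for λ = 1 has size 2.
Step 3 — with total size 5, 3 blocks, and largest block 2, the block sizes (in nonincreasing order) are [2, 2, 1].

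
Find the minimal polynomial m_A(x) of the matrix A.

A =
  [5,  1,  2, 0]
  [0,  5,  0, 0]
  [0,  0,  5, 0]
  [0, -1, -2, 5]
x^2 - 10*x + 25

The characteristic polynomial is χ_A(x) = (x - 5)^4, so the eigenvalues are known. The minimal polynomial is
  m_A(x) = Π_λ (x − λ)^{k_λ}
where k_λ is the size of the *largest* Jordan block for λ (equivalently, the smallest k with (A − λI)^k v = 0 for every generalised eigenvector v of λ).

  λ = 5: largest Jordan block has size 2, contributing (x − 5)^2

So m_A(x) = (x - 5)^2 = x^2 - 10*x + 25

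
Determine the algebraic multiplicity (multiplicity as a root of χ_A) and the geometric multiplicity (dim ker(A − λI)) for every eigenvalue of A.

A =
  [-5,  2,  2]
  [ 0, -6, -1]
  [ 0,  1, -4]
λ = -5: alg = 3, geom = 2

Step 1 — factor the characteristic polynomial to read off the algebraic multiplicities:
  χ_A(x) = (x + 5)^3

Step 2 — compute geometric multiplicities via the rank-nullity identity g(λ) = n − rank(A − λI):
  rank(A − (-5)·I) = 1, so dim ker(A − (-5)·I) = n − 1 = 2

Summary:
  λ = -5: algebraic multiplicity = 3, geometric multiplicity = 2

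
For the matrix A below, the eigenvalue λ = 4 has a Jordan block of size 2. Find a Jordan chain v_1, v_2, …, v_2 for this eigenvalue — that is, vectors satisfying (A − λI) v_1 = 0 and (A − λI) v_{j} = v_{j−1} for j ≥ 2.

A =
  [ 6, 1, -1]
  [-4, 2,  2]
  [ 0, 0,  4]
A Jordan chain for λ = 4 of length 2:
v_1 = (2, -4, 0)ᵀ
v_2 = (1, 0, 0)ᵀ

Let N = A − (4)·I. We want v_2 with N^2 v_2 = 0 but N^1 v_2 ≠ 0; then v_{j-1} := N · v_j for j = 2, …, 2.

Pick v_2 = (1, 0, 0)ᵀ.
Then v_1 = N · v_2 = (2, -4, 0)ᵀ.

Sanity check: (A − (4)·I) v_1 = (0, 0, 0)ᵀ = 0. ✓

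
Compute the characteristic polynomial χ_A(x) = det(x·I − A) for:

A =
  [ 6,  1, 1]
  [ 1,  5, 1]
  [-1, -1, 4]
x^3 - 15*x^2 + 75*x - 125

Expanding det(x·I − A) (e.g. by cofactor expansion or by noting that A is similar to its Jordan form J, which has the same characteristic polynomial as A) gives
  χ_A(x) = x^3 - 15*x^2 + 75*x - 125
which factors as (x - 5)^3. The eigenvalues (with algebraic multiplicities) are λ = 5 with multiplicity 3.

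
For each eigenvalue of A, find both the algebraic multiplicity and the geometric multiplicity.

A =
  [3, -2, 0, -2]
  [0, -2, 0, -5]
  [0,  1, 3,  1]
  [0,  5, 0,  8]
λ = 3: alg = 4, geom = 3

Step 1 — factor the characteristic polynomial to read off the algebraic multiplicities:
  χ_A(x) = (x - 3)^4

Step 2 — compute geometric multiplicities via the rank-nullity identity g(λ) = n − rank(A − λI):
  rank(A − (3)·I) = 1, so dim ker(A − (3)·I) = n − 1 = 3

Summary:
  λ = 3: algebraic multiplicity = 4, geometric multiplicity = 3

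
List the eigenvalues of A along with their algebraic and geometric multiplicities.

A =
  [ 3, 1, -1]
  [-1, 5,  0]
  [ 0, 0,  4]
λ = 4: alg = 3, geom = 1

Step 1 — factor the characteristic polynomial to read off the algebraic multiplicities:
  χ_A(x) = (x - 4)^3

Step 2 — compute geometric multiplicities via the rank-nullity identity g(λ) = n − rank(A − λI):
  rank(A − (4)·I) = 2, so dim ker(A − (4)·I) = n − 2 = 1

Summary:
  λ = 4: algebraic multiplicity = 3, geometric multiplicity = 1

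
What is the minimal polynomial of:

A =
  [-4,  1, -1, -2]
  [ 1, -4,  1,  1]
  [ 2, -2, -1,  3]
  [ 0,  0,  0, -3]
x^2 + 6*x + 9

The characteristic polynomial is χ_A(x) = (x + 3)^4, so the eigenvalues are known. The minimal polynomial is
  m_A(x) = Π_λ (x − λ)^{k_λ}
where k_λ is the size of the *largest* Jordan block for λ (equivalently, the smallest k with (A − λI)^k v = 0 for every generalised eigenvector v of λ).

  λ = -3: largest Jordan block has size 2, contributing (x + 3)^2

So m_A(x) = (x + 3)^2 = x^2 + 6*x + 9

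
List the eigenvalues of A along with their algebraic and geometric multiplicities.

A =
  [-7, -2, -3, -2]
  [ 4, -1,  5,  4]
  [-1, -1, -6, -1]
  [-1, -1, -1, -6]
λ = -5: alg = 4, geom = 2

Step 1 — factor the characteristic polynomial to read off the algebraic multiplicities:
  χ_A(x) = (x + 5)^4

Step 2 — compute geometric multiplicities via the rank-nullity identity g(λ) = n − rank(A − λI):
  rank(A − (-5)·I) = 2, so dim ker(A − (-5)·I) = n − 2 = 2

Summary:
  λ = -5: algebraic multiplicity = 4, geometric multiplicity = 2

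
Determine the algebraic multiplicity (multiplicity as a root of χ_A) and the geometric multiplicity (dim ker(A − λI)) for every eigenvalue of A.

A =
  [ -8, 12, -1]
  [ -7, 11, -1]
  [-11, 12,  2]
λ = -1: alg = 1, geom = 1; λ = 3: alg = 2, geom = 1

Step 1 — factor the characteristic polynomial to read off the algebraic multiplicities:
  χ_A(x) = (x - 3)^2*(x + 1)

Step 2 — compute geometric multiplicities via the rank-nullity identity g(λ) = n − rank(A − λI):
  rank(A − (-1)·I) = 2, so dim ker(A − (-1)·I) = n − 2 = 1
  rank(A − (3)·I) = 2, so dim ker(A − (3)·I) = n − 2 = 1

Summary:
  λ = -1: algebraic multiplicity = 1, geometric multiplicity = 1
  λ = 3: algebraic multiplicity = 2, geometric multiplicity = 1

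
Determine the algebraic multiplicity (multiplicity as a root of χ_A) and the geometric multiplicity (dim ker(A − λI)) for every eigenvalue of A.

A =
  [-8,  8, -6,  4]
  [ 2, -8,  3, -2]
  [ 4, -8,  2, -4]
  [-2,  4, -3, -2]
λ = -4: alg = 4, geom = 3

Step 1 — factor the characteristic polynomial to read off the algebraic multiplicities:
  χ_A(x) = (x + 4)^4

Step 2 — compute geometric multiplicities via the rank-nullity identity g(λ) = n − rank(A − λI):
  rank(A − (-4)·I) = 1, so dim ker(A − (-4)·I) = n − 1 = 3

Summary:
  λ = -4: algebraic multiplicity = 4, geometric multiplicity = 3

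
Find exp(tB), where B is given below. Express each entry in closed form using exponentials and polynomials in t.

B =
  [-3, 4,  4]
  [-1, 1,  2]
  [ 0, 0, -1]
e^{tB} =
  [-2*t*exp(-t) + exp(-t), 4*t*exp(-t), 4*t*exp(-t)]
  [-t*exp(-t), 2*t*exp(-t) + exp(-t), 2*t*exp(-t)]
  [0, 0, exp(-t)]

Strategy: write B = P · J · P⁻¹ where J is a Jordan canonical form, so e^{tB} = P · e^{tJ} · P⁻¹, and e^{tJ} can be computed block-by-block.

B has Jordan form
J =
  [-1,  1,  0]
  [ 0, -1,  0]
  [ 0,  0, -1]
(up to reordering of blocks).

Per-block formulas:
  For a 2×2 Jordan block J_2(-1): exp(t · J_2(-1)) = e^(-1t)·(I + t·N), where N is the 2×2 nilpotent shift.
  For a 1×1 block at λ = -1: exp(t · [-1]) = [e^(-1t)].

After assembling e^{tJ} and conjugating by P, we get:

e^{tB} =
  [-2*t*exp(-t) + exp(-t), 4*t*exp(-t), 4*t*exp(-t)]
  [-t*exp(-t), 2*t*exp(-t) + exp(-t), 2*t*exp(-t)]
  [0, 0, exp(-t)]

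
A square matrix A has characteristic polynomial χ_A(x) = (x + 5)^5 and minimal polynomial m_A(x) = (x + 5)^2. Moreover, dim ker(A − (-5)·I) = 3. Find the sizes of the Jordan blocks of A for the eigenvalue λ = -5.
Block sizes for λ = -5: [2, 2, 1]

Step 1 — from the characteristic polynomial, algebraic multiplicity of λ = -5 is 5. From dim ker(A − (-5)·I) = 3, there are exactly 3 Jordan blocks for λ = -5.
Step 2 — from the minimal polynomial, the factor (x + 5)^2 tells us the largest block for λ = -5 has size 2.
Step 3 — with total size 5, 3 blocks, and largest block 2, the block sizes (in nonincreasing order) are [2, 2, 1].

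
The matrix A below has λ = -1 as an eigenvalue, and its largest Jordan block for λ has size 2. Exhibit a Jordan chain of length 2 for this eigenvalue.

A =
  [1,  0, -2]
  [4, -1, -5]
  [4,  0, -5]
A Jordan chain for λ = -1 of length 2:
v_1 = (0, -1, 0)ᵀ
v_2 = (1, 0, 1)ᵀ

Let N = A − (-1)·I. We want v_2 with N^2 v_2 = 0 but N^1 v_2 ≠ 0; then v_{j-1} := N · v_j for j = 2, …, 2.

Pick v_2 = (1, 0, 1)ᵀ.
Then v_1 = N · v_2 = (0, -1, 0)ᵀ.

Sanity check: (A − (-1)·I) v_1 = (0, 0, 0)ᵀ = 0. ✓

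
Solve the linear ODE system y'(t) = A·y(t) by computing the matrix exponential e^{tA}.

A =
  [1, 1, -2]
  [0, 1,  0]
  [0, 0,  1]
e^{tA} =
  [exp(t), t*exp(t), -2*t*exp(t)]
  [0, exp(t), 0]
  [0, 0, exp(t)]

Strategy: write A = P · J · P⁻¹ where J is a Jordan canonical form, so e^{tA} = P · e^{tJ} · P⁻¹, and e^{tJ} can be computed block-by-block.

A has Jordan form
J =
  [1, 1, 0]
  [0, 1, 0]
  [0, 0, 1]
(up to reordering of blocks).

Per-block formulas:
  For a 1×1 block at λ = 1: exp(t · [1]) = [e^(1t)].
  For a 2×2 Jordan block J_2(1): exp(t · J_2(1)) = e^(1t)·(I + t·N), where N is the 2×2 nilpotent shift.

After assembling e^{tJ} and conjugating by P, we get:

e^{tA} =
  [exp(t), t*exp(t), -2*t*exp(t)]
  [0, exp(t), 0]
  [0, 0, exp(t)]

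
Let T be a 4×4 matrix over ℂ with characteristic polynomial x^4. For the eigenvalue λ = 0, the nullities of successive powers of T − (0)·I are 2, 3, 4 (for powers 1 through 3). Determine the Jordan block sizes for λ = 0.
Block sizes for λ = 0: [3, 1]

From the dimensions of kernels of powers, the number of Jordan blocks of size at least j is d_j − d_{j−1} where d_j = dim ker(N^j) (with d_0 = 0). Computing the differences gives [2, 1, 1].
The number of blocks of size exactly k is (#blocks of size ≥ k) − (#blocks of size ≥ k + 1), so the partition is: 1 block(s) of size 1, 1 block(s) of size 3.
In nonincreasing order the block sizes are [3, 1].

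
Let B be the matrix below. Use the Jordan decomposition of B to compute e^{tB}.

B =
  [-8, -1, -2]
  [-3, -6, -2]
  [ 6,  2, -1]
e^{tB} =
  [-3*t*exp(-5*t) + exp(-5*t), -t*exp(-5*t), -2*t*exp(-5*t)]
  [-3*t*exp(-5*t), -t*exp(-5*t) + exp(-5*t), -2*t*exp(-5*t)]
  [6*t*exp(-5*t), 2*t*exp(-5*t), 4*t*exp(-5*t) + exp(-5*t)]

Strategy: write B = P · J · P⁻¹ where J is a Jordan canonical form, so e^{tB} = P · e^{tJ} · P⁻¹, and e^{tJ} can be computed block-by-block.

B has Jordan form
J =
  [-5,  1,  0]
  [ 0, -5,  0]
  [ 0,  0, -5]
(up to reordering of blocks).

Per-block formulas:
  For a 1×1 block at λ = -5: exp(t · [-5]) = [e^(-5t)].
  For a 2×2 Jordan block J_2(-5): exp(t · J_2(-5)) = e^(-5t)·(I + t·N), where N is the 2×2 nilpotent shift.

After assembling e^{tJ} and conjugating by P, we get:

e^{tB} =
  [-3*t*exp(-5*t) + exp(-5*t), -t*exp(-5*t), -2*t*exp(-5*t)]
  [-3*t*exp(-5*t), -t*exp(-5*t) + exp(-5*t), -2*t*exp(-5*t)]
  [6*t*exp(-5*t), 2*t*exp(-5*t), 4*t*exp(-5*t) + exp(-5*t)]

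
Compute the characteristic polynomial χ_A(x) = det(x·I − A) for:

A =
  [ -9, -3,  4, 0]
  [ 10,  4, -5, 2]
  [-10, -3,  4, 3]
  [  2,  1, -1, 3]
x^4 - 2*x^3 - 3*x^2 + 4*x + 4

Expanding det(x·I − A) (e.g. by cofactor expansion or by noting that A is similar to its Jordan form J, which has the same characteristic polynomial as A) gives
  χ_A(x) = x^4 - 2*x^3 - 3*x^2 + 4*x + 4
which factors as (x - 2)^2*(x + 1)^2. The eigenvalues (with algebraic multiplicities) are λ = -1 with multiplicity 2, λ = 2 with multiplicity 2.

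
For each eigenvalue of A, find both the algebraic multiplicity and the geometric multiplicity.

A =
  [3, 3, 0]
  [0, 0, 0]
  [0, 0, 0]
λ = 0: alg = 2, geom = 2; λ = 3: alg = 1, geom = 1

Step 1 — factor the characteristic polynomial to read off the algebraic multiplicities:
  χ_A(x) = x^2*(x - 3)

Step 2 — compute geometric multiplicities via the rank-nullity identity g(λ) = n − rank(A − λI):
  rank(A − (0)·I) = 1, so dim ker(A − (0)·I) = n − 1 = 2
  rank(A − (3)·I) = 2, so dim ker(A − (3)·I) = n − 2 = 1

Summary:
  λ = 0: algebraic multiplicity = 2, geometric multiplicity = 2
  λ = 3: algebraic multiplicity = 1, geometric multiplicity = 1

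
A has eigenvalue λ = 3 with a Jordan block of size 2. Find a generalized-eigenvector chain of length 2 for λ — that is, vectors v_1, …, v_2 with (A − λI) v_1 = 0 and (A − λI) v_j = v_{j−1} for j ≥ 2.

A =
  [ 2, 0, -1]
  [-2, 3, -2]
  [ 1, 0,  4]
A Jordan chain for λ = 3 of length 2:
v_1 = (-1, -2, 1)ᵀ
v_2 = (1, 0, 0)ᵀ

Let N = A − (3)·I. We want v_2 with N^2 v_2 = 0 but N^1 v_2 ≠ 0; then v_{j-1} := N · v_j for j = 2, …, 2.

Pick v_2 = (1, 0, 0)ᵀ.
Then v_1 = N · v_2 = (-1, -2, 1)ᵀ.

Sanity check: (A − (3)·I) v_1 = (0, 0, 0)ᵀ = 0. ✓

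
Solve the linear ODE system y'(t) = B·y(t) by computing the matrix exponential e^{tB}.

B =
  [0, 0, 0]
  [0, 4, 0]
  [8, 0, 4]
e^{tB} =
  [1, 0, 0]
  [0, exp(4*t), 0]
  [2*exp(4*t) - 2, 0, exp(4*t)]

Strategy: write B = P · J · P⁻¹ where J is a Jordan canonical form, so e^{tB} = P · e^{tJ} · P⁻¹, and e^{tJ} can be computed block-by-block.

B has Jordan form
J =
  [0, 0, 0]
  [0, 4, 0]
  [0, 0, 4]
(up to reordering of blocks).

Per-block formulas:
  For a 1×1 block at λ = 0: exp(t · [0]) = [e^(0t)].
  For a 1×1 block at λ = 4: exp(t · [4]) = [e^(4t)].

After assembling e^{tJ} and conjugating by P, we get:

e^{tB} =
  [1, 0, 0]
  [0, exp(4*t), 0]
  [2*exp(4*t) - 2, 0, exp(4*t)]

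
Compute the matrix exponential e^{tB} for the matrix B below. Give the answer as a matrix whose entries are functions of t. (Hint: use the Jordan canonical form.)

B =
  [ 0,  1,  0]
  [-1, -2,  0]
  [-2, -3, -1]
e^{tB} =
  [t*exp(-t) + exp(-t), t*exp(-t), 0]
  [-t*exp(-t), -t*exp(-t) + exp(-t), 0]
  [t^2*exp(-t)/2 - 2*t*exp(-t), t^2*exp(-t)/2 - 3*t*exp(-t), exp(-t)]

Strategy: write B = P · J · P⁻¹ where J is a Jordan canonical form, so e^{tB} = P · e^{tJ} · P⁻¹, and e^{tJ} can be computed block-by-block.

B has Jordan form
J =
  [-1,  1,  0]
  [ 0, -1,  1]
  [ 0,  0, -1]
(up to reordering of blocks).

Per-block formulas:
  For a 3×3 Jordan block J_3(-1): exp(t · J_3(-1)) = e^(-1t)·(I + t·N + (t^2/2)·N^2), where N is the 3×3 nilpotent shift.

After assembling e^{tJ} and conjugating by P, we get:

e^{tB} =
  [t*exp(-t) + exp(-t), t*exp(-t), 0]
  [-t*exp(-t), -t*exp(-t) + exp(-t), 0]
  [t^2*exp(-t)/2 - 2*t*exp(-t), t^2*exp(-t)/2 - 3*t*exp(-t), exp(-t)]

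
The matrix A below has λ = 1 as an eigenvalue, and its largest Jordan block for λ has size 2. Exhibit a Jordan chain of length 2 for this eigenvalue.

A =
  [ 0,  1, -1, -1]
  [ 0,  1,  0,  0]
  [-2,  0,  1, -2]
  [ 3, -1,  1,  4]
A Jordan chain for λ = 1 of length 2:
v_1 = (1, 0, 0, -1)ᵀ
v_2 = (0, 1, 0, 0)ᵀ

Let N = A − (1)·I. We want v_2 with N^2 v_2 = 0 but N^1 v_2 ≠ 0; then v_{j-1} := N · v_j for j = 2, …, 2.

Pick v_2 = (0, 1, 0, 0)ᵀ.
Then v_1 = N · v_2 = (1, 0, 0, -1)ᵀ.

Sanity check: (A − (1)·I) v_1 = (0, 0, 0, 0)ᵀ = 0. ✓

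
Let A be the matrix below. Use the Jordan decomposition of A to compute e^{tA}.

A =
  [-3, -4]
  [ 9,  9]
e^{tA} =
  [-6*t*exp(3*t) + exp(3*t), -4*t*exp(3*t)]
  [9*t*exp(3*t), 6*t*exp(3*t) + exp(3*t)]

Strategy: write A = P · J · P⁻¹ where J is a Jordan canonical form, so e^{tA} = P · e^{tJ} · P⁻¹, and e^{tJ} can be computed block-by-block.

A has Jordan form
J =
  [3, 1]
  [0, 3]
(up to reordering of blocks).

Per-block formulas:
  For a 2×2 Jordan block J_2(3): exp(t · J_2(3)) = e^(3t)·(I + t·N), where N is the 2×2 nilpotent shift.

After assembling e^{tJ} and conjugating by P, we get:

e^{tA} =
  [-6*t*exp(3*t) + exp(3*t), -4*t*exp(3*t)]
  [9*t*exp(3*t), 6*t*exp(3*t) + exp(3*t)]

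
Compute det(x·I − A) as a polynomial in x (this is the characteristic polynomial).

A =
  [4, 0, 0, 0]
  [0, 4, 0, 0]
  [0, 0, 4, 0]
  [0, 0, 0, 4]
x^4 - 16*x^3 + 96*x^2 - 256*x + 256

Expanding det(x·I − A) (e.g. by cofactor expansion or by noting that A is similar to its Jordan form J, which has the same characteristic polynomial as A) gives
  χ_A(x) = x^4 - 16*x^3 + 96*x^2 - 256*x + 256
which factors as (x - 4)^4. The eigenvalues (with algebraic multiplicities) are λ = 4 with multiplicity 4.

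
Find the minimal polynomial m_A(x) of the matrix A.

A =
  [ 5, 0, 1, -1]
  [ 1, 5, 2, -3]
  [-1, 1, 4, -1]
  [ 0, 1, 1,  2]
x^2 - 8*x + 16

The characteristic polynomial is χ_A(x) = (x - 4)^4, so the eigenvalues are known. The minimal polynomial is
  m_A(x) = Π_λ (x − λ)^{k_λ}
where k_λ is the size of the *largest* Jordan block for λ (equivalently, the smallest k with (A − λI)^k v = 0 for every generalised eigenvector v of λ).

  λ = 4: largest Jordan block has size 2, contributing (x − 4)^2

So m_A(x) = (x - 4)^2 = x^2 - 8*x + 16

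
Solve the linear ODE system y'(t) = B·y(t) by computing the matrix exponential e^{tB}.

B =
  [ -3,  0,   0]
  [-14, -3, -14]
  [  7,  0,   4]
e^{tB} =
  [exp(-3*t), 0, 0]
  [-2*exp(4*t) + 2*exp(-3*t), exp(-3*t), -2*exp(4*t) + 2*exp(-3*t)]
  [exp(4*t) - exp(-3*t), 0, exp(4*t)]

Strategy: write B = P · J · P⁻¹ where J is a Jordan canonical form, so e^{tB} = P · e^{tJ} · P⁻¹, and e^{tJ} can be computed block-by-block.

B has Jordan form
J =
  [-3,  0, 0]
  [ 0, -3, 0]
  [ 0,  0, 4]
(up to reordering of blocks).

Per-block formulas:
  For a 1×1 block at λ = -3: exp(t · [-3]) = [e^(-3t)].
  For a 1×1 block at λ = 4: exp(t · [4]) = [e^(4t)].

After assembling e^{tJ} and conjugating by P, we get:

e^{tB} =
  [exp(-3*t), 0, 0]
  [-2*exp(4*t) + 2*exp(-3*t), exp(-3*t), -2*exp(4*t) + 2*exp(-3*t)]
  [exp(4*t) - exp(-3*t), 0, exp(4*t)]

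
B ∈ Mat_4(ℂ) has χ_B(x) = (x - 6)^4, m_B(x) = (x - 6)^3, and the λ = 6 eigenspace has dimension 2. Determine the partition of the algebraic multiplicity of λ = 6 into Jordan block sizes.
Block sizes for λ = 6: [3, 1]

Step 1 — from the characteristic polynomial, algebraic multiplicity of λ = 6 is 4. From dim ker(B − (6)·I) = 2, there are exactly 2 Jordan blocks for λ = 6.
Step 2 — from the minimal polynomial, the factor (x − 6)^3 tells us the largest block for λ = 6 has size 3.
Step 3 — with total size 4, 2 blocks, and largest block 3, the block sizes (in nonincreasing order) are [3, 1].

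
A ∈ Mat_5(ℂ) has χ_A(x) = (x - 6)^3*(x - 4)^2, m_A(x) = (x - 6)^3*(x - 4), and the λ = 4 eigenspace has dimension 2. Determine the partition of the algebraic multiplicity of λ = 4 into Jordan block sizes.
Block sizes for λ = 4: [1, 1]

Step 1 — from the characteristic polynomial, algebraic multiplicity of λ = 4 is 2. From dim ker(A − (4)·I) = 2, there are exactly 2 Jordan blocks for λ = 4.
Step 2 — from the minimal polynomial, the factor (x − 4) tells us the largest block for λ = 4 has size 1.
Step 3 — with total size 2, 2 blocks, and largest block 1, the block sizes (in nonincreasing order) are [1, 1].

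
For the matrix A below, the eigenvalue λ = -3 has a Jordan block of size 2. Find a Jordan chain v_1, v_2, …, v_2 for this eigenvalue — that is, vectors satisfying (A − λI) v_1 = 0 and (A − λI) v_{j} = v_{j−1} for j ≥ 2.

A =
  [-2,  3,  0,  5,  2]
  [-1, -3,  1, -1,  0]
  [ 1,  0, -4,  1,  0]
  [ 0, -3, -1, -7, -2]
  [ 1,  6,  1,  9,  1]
A Jordan chain for λ = -3 of length 2:
v_1 = (1, -1, 1, 0, 1)ᵀ
v_2 = (1, 0, 0, 0, 0)ᵀ

Let N = A − (-3)·I. We want v_2 with N^2 v_2 = 0 but N^1 v_2 ≠ 0; then v_{j-1} := N · v_j for j = 2, …, 2.

Pick v_2 = (1, 0, 0, 0, 0)ᵀ.
Then v_1 = N · v_2 = (1, -1, 1, 0, 1)ᵀ.

Sanity check: (A − (-3)·I) v_1 = (0, 0, 0, 0, 0)ᵀ = 0. ✓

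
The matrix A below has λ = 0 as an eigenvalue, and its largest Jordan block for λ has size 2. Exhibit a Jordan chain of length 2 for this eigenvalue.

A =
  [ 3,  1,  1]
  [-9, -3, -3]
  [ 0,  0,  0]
A Jordan chain for λ = 0 of length 2:
v_1 = (3, -9, 0)ᵀ
v_2 = (1, 0, 0)ᵀ

Let N = A − (0)·I. We want v_2 with N^2 v_2 = 0 but N^1 v_2 ≠ 0; then v_{j-1} := N · v_j for j = 2, …, 2.

Pick v_2 = (1, 0, 0)ᵀ.
Then v_1 = N · v_2 = (3, -9, 0)ᵀ.

Sanity check: (A − (0)·I) v_1 = (0, 0, 0)ᵀ = 0. ✓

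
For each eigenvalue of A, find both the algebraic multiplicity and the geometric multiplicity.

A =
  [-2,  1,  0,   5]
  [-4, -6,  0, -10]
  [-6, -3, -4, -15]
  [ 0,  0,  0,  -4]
λ = -4: alg = 4, geom = 3

Step 1 — factor the characteristic polynomial to read off the algebraic multiplicities:
  χ_A(x) = (x + 4)^4

Step 2 — compute geometric multiplicities via the rank-nullity identity g(λ) = n − rank(A − λI):
  rank(A − (-4)·I) = 1, so dim ker(A − (-4)·I) = n − 1 = 3

Summary:
  λ = -4: algebraic multiplicity = 4, geometric multiplicity = 3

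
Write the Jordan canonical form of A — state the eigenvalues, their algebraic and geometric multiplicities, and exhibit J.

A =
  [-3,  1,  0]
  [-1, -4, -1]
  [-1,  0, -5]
J_3(-4)

The characteristic polynomial is
  det(x·I − A) = x^3 + 12*x^2 + 48*x + 64 = (x + 4)^3

Eigenvalues and multiplicities (the geometric multiplicity of λ is n − rank(A − λI), which equals the number of Jordan blocks for λ):
  λ = -4: algebraic multiplicity = 3, geometric multiplicity = 1

Determining the block sizes for each eigenvalue:
  λ = -4: one block (gm = 1), so the single block has size am = 3 → block sizes [3]

Assembling the blocks gives a Jordan form
J =
  [-4,  1,  0]
  [ 0, -4,  1]
  [ 0,  0, -4]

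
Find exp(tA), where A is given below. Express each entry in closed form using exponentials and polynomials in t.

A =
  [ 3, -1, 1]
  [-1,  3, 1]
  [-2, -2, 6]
e^{tA} =
  [-t*exp(4*t) + exp(4*t), -t*exp(4*t), t*exp(4*t)]
  [-t*exp(4*t), -t*exp(4*t) + exp(4*t), t*exp(4*t)]
  [-2*t*exp(4*t), -2*t*exp(4*t), 2*t*exp(4*t) + exp(4*t)]

Strategy: write A = P · J · P⁻¹ where J is a Jordan canonical form, so e^{tA} = P · e^{tJ} · P⁻¹, and e^{tJ} can be computed block-by-block.

A has Jordan form
J =
  [4, 1, 0]
  [0, 4, 0]
  [0, 0, 4]
(up to reordering of blocks).

Per-block formulas:
  For a 2×2 Jordan block J_2(4): exp(t · J_2(4)) = e^(4t)·(I + t·N), where N is the 2×2 nilpotent shift.
  For a 1×1 block at λ = 4: exp(t · [4]) = [e^(4t)].

After assembling e^{tJ} and conjugating by P, we get:

e^{tA} =
  [-t*exp(4*t) + exp(4*t), -t*exp(4*t), t*exp(4*t)]
  [-t*exp(4*t), -t*exp(4*t) + exp(4*t), t*exp(4*t)]
  [-2*t*exp(4*t), -2*t*exp(4*t), 2*t*exp(4*t) + exp(4*t)]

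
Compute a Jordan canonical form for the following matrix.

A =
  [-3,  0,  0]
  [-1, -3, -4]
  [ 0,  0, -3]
J_2(-3) ⊕ J_1(-3)

The characteristic polynomial is
  det(x·I − A) = x^3 + 9*x^2 + 27*x + 27 = (x + 3)^3

Eigenvalues and multiplicities (the geometric multiplicity of λ is n − rank(A − λI), which equals the number of Jordan blocks for λ):
  λ = -3: algebraic multiplicity = 3, geometric multiplicity = 2

Determining the block sizes for each eigenvalue:
  λ = -3: 2 blocks summing to 3 forces exactly one block of size 2 and the rest size 1 → block sizes [2, 1]

Assembling the blocks gives a Jordan form
J =
  [-3,  1,  0]
  [ 0, -3,  0]
  [ 0,  0, -3]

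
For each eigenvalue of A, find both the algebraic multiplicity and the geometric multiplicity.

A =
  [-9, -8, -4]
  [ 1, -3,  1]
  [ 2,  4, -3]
λ = -5: alg = 3, geom = 2

Step 1 — factor the characteristic polynomial to read off the algebraic multiplicities:
  χ_A(x) = (x + 5)^3

Step 2 — compute geometric multiplicities via the rank-nullity identity g(λ) = n − rank(A − λI):
  rank(A − (-5)·I) = 1, so dim ker(A − (-5)·I) = n − 1 = 2

Summary:
  λ = -5: algebraic multiplicity = 3, geometric multiplicity = 2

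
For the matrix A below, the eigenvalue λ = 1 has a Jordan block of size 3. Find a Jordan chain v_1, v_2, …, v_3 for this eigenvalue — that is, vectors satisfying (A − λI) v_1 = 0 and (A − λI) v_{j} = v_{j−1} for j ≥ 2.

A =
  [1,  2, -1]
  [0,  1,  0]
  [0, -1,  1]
A Jordan chain for λ = 1 of length 3:
v_1 = (1, 0, 0)ᵀ
v_2 = (2, 0, -1)ᵀ
v_3 = (0, 1, 0)ᵀ

Let N = A − (1)·I. We want v_3 with N^3 v_3 = 0 but N^2 v_3 ≠ 0; then v_{j-1} := N · v_j for j = 3, …, 2.

Pick v_3 = (0, 1, 0)ᵀ.
Then v_2 = N · v_3 = (2, 0, -1)ᵀ.
Then v_1 = N · v_2 = (1, 0, 0)ᵀ.

Sanity check: (A − (1)·I) v_1 = (0, 0, 0)ᵀ = 0. ✓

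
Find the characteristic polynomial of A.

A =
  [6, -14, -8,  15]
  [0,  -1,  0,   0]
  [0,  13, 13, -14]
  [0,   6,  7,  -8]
x^4 - 10*x^3 + 13*x^2 + 60*x + 36

Expanding det(x·I − A) (e.g. by cofactor expansion or by noting that A is similar to its Jordan form J, which has the same characteristic polynomial as A) gives
  χ_A(x) = x^4 - 10*x^3 + 13*x^2 + 60*x + 36
which factors as (x - 6)^2*(x + 1)^2. The eigenvalues (with algebraic multiplicities) are λ = -1 with multiplicity 2, λ = 6 with multiplicity 2.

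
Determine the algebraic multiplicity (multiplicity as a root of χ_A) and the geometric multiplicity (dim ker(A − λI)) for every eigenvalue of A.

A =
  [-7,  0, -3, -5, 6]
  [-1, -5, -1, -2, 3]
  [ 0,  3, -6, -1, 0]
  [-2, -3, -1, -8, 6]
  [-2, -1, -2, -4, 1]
λ = -5: alg = 5, geom = 2

Step 1 — factor the characteristic polynomial to read off the algebraic multiplicities:
  χ_A(x) = (x + 5)^5

Step 2 — compute geometric multiplicities via the rank-nullity identity g(λ) = n − rank(A − λI):
  rank(A − (-5)·I) = 3, so dim ker(A − (-5)·I) = n − 3 = 2

Summary:
  λ = -5: algebraic multiplicity = 5, geometric multiplicity = 2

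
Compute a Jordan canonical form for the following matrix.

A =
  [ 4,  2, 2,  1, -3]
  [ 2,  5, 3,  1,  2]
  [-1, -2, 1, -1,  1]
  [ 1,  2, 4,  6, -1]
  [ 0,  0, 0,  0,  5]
J_2(3) ⊕ J_2(5) ⊕ J_1(5)

The characteristic polynomial is
  det(x·I − A) = x^5 - 21*x^4 + 174*x^3 - 710*x^2 + 1425*x - 1125 = (x - 5)^3*(x - 3)^2

Eigenvalues and multiplicities (the geometric multiplicity of λ is n − rank(A − λI), which equals the number of Jordan blocks for λ):
  λ = 3: algebraic multiplicity = 2, geometric multiplicity = 1
  λ = 5: algebraic multiplicity = 3, geometric multiplicity = 2

Determining the block sizes for each eigenvalue:
  λ = 3: one block (gm = 1), so the single block has size am = 2 → block sizes [2]
  λ = 5: 2 blocks summing to 3 forces exactly one block of size 2 and the rest size 1 → block sizes [2, 1]

Assembling the blocks gives a Jordan form
J =
  [3, 1, 0, 0, 0]
  [0, 3, 0, 0, 0]
  [0, 0, 5, 1, 0]
  [0, 0, 0, 5, 0]
  [0, 0, 0, 0, 5]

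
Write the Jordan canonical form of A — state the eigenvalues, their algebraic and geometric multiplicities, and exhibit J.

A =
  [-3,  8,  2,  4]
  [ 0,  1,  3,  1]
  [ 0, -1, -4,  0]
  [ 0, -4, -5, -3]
J_1(-3) ⊕ J_3(-2)

The characteristic polynomial is
  det(x·I − A) = x^4 + 9*x^3 + 30*x^2 + 44*x + 24 = (x + 2)^3*(x + 3)

Eigenvalues and multiplicities (the geometric multiplicity of λ is n − rank(A − λI), which equals the number of Jordan blocks for λ):
  λ = -3: algebraic multiplicity = 1, geometric multiplicity = 1
  λ = -2: algebraic multiplicity = 3, geometric multiplicity = 1

Determining the block sizes for each eigenvalue:
  λ = -3: one block (gm = 1), so the single block has size am = 1 → block sizes [1]
  λ = -2: one block (gm = 1), so the single block has size am = 3 → block sizes [3]

Assembling the blocks gives a Jordan form
J =
  [-3,  0,  0,  0]
  [ 0, -2,  1,  0]
  [ 0,  0, -2,  1]
  [ 0,  0,  0, -2]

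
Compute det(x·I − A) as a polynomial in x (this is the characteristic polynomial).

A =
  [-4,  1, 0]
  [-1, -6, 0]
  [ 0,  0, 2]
x^3 + 8*x^2 + 5*x - 50

Expanding det(x·I − A) (e.g. by cofactor expansion or by noting that A is similar to its Jordan form J, which has the same characteristic polynomial as A) gives
  χ_A(x) = x^3 + 8*x^2 + 5*x - 50
which factors as (x - 2)*(x + 5)^2. The eigenvalues (with algebraic multiplicities) are λ = -5 with multiplicity 2, λ = 2 with multiplicity 1.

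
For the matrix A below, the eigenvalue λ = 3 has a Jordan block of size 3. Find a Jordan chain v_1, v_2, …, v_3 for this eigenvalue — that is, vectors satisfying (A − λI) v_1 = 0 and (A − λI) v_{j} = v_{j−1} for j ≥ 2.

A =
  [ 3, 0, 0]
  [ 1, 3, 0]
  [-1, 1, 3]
A Jordan chain for λ = 3 of length 3:
v_1 = (0, 0, 1)ᵀ
v_2 = (0, 1, -1)ᵀ
v_3 = (1, 0, 0)ᵀ

Let N = A − (3)·I. We want v_3 with N^3 v_3 = 0 but N^2 v_3 ≠ 0; then v_{j-1} := N · v_j for j = 3, …, 2.

Pick v_3 = (1, 0, 0)ᵀ.
Then v_2 = N · v_3 = (0, 1, -1)ᵀ.
Then v_1 = N · v_2 = (0, 0, 1)ᵀ.

Sanity check: (A − (3)·I) v_1 = (0, 0, 0)ᵀ = 0. ✓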